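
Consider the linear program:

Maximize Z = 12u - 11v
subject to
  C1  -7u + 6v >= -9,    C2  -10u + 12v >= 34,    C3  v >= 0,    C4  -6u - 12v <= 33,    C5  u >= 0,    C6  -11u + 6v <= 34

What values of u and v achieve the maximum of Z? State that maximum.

Extreme points and Z = 12u - 11v:
  (13, 41/3) → Z = 17/3
  (0, 17/6) → Z = -187/6
  (0, 17/3) → Z = -187/3
The feasible region is unbounded (it extends along (6, 11), (6, 7)), but Z strictly decreases along every unbounded feasible direction, so there is no improving ray and the maximum is attained at a vertex.

The binding constraints are -7u + 6v = -9 and -10u + 12v = 34.
Solving simultaneously gives u = 13, v = 41/3.

u = 13, v = 41/3, maximum Z = 17/3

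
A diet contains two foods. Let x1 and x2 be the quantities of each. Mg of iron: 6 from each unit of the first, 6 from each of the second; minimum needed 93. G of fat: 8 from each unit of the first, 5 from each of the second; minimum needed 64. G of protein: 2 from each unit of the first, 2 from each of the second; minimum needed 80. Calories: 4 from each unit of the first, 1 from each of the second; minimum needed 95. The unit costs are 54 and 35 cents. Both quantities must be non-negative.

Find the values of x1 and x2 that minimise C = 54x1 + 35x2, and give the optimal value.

Extreme points and C = 54x1 + 35x2:
  (0, 95) → C = 3325
  (40, 0) → C = 2160
  (55/3, 65/3) → C = 5245/3
The feasible region is unbounded (it extends along (0, 1), (1, 0)), but C strictly increases along every unbounded feasible direction, so there is no improving ray and the minimum is attained at a vertex.

x1 = 55/3, x2 = 65/3, minimum C = 5245/3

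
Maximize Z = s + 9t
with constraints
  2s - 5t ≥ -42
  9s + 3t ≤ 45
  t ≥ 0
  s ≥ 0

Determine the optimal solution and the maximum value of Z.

Corner points and Z = s + 9t:
  (33/17, 156/17) → Z = 1437/17
  (0, 42/5) → Z = 378/5
  (5, 0) → Z = 5
  (0, 0) → Z = 0

s = 33/17, t = 156/17, maximum Z = 1437/17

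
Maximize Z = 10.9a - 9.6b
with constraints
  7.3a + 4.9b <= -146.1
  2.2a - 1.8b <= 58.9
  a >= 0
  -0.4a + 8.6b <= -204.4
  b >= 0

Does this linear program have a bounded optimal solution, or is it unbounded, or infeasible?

infeasible

The boundaries 7.3a + 4.9b = -146.1 and 2.2a - 1.8b = 58.9 meet at (2563/2392, -75139/2392), but that point violates b ≥ 0. Every candidate vertex is excluded by some other constraint, so the feasible region is empty.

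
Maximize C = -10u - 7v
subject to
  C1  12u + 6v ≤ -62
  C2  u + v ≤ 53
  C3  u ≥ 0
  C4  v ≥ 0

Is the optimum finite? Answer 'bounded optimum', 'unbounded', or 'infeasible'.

The boundaries 12u + 6v = -62 and u + v = 53 meet at (-190/3, 349/3), but that point violates u ≥ 0. Every candidate vertex is excluded by some other constraint, so the feasible region is empty.

infeasible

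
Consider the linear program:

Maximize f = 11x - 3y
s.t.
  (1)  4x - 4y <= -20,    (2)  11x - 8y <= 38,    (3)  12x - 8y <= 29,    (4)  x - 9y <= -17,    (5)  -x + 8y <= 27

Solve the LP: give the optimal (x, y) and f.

x = -13/7, y = 22/7, maximum f = -209/7

The binding constraints are 4x - 4y = -20 and -x + 8y = 27.
Solving simultaneously gives x = -13/7, y = 22/7.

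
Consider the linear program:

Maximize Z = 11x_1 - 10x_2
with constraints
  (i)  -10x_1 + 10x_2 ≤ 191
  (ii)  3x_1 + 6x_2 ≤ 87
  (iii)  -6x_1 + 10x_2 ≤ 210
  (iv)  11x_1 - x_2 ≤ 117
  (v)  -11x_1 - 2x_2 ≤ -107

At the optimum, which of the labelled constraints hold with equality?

Corner points and Z = 11x_1 - 10x_2:
  (263/23, 202/23) → Z = 873/23
  (39/5, 53/5) → Z = -101/5
  (31/3, -10/3) → Z = 147

The maximum is at (31/3, -10/3). Substituting into each constraint, equality holds for (iv) and (v); the remaining constraints have slack.

(iv) and (v)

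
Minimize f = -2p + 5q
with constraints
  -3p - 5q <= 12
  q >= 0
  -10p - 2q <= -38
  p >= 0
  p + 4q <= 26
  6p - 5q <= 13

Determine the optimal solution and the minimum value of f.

Corner points and f = -2p + 5q:
  (50/19, 111/19) → f = 455/19
  (108/31, 49/31) → f = 29/31
  (182/29, 143/29) → f = 351/29

At the optimal vertex, -10p - 2q = -38 and 6p - 5q = 13.
Solving simultaneously gives p = 108/31, q = 49/31.

p = 108/31, q = 49/31, minimum f = 29/31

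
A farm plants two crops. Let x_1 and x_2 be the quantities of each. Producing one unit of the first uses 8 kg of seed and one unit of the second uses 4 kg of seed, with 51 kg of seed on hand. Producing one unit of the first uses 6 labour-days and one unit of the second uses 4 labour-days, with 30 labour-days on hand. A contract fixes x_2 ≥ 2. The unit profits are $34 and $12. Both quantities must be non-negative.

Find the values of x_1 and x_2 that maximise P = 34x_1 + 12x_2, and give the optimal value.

x_1 = 11/3, x_2 = 2, maximum P = 446/3

Corner points and P = 34x_1 + 12x_2:
  (0, 15/2) → P = 90
  (0, 2) → P = 24
  (11/3, 2) → P = 446/3

The optimum lies where 6x_1 + 4x_2 = 30 and x_2 = 2.
Solving simultaneously gives x_1 = 11/3, x_2 = 2.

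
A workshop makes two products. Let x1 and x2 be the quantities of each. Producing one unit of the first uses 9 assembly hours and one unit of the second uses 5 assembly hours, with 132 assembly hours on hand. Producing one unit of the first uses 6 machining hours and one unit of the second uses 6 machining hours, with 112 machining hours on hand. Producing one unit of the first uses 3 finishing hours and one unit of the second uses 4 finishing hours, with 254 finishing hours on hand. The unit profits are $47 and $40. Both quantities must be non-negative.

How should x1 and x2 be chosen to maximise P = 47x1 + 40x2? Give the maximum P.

x1 = 29/3, x2 = 9, maximum P = 2443/3

Corner points and P = 47x1 + 40x2:
  (0, 0) → P = 0
  (0, 56/3) → P = 2240/3
  (44/3, 0) → P = 2068/3
  (29/3, 9) → P = 2443/3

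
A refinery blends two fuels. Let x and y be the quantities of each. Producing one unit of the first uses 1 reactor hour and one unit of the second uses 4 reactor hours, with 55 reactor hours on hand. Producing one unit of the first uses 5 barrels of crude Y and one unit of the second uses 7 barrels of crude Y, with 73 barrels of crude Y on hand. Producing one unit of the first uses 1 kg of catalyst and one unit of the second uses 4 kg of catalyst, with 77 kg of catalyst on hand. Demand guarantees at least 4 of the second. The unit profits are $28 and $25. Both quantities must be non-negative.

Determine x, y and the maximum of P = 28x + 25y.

x = 9, y = 4, maximum P = 352

Extreme points and P = 28x + 25y:
  (0, 73/7) → P = 1825/7
  (0, 4) → P = 100
  (9, 4) → P = 352

The binding constraints are 5x + 7y = 73 and y = 4.
Solving simultaneously gives x = 9, y = 4.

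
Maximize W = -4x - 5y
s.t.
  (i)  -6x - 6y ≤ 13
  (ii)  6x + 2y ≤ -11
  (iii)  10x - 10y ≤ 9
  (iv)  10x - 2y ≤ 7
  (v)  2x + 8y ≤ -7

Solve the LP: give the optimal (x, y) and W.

Extreme points and W = -4x - 5y:
  (-5/3, -1/2) → W = 55/6
  (-31/18, -4/9) → W = 82/9
  (-37/22, -5/11) → W = 9

The optimum lies where -6x - 6y = 13 and 6x + 2y = -11.
Solving simultaneously gives x = -5/3, y = -1/2.

x = -5/3, y = -1/2, maximum W = 55/6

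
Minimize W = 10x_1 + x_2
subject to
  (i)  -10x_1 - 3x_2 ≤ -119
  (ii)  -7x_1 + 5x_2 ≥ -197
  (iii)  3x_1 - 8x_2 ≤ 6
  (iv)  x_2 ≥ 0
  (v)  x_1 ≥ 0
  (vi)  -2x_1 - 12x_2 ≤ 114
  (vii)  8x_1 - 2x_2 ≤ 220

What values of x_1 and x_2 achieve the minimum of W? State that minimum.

Vertices and W = 10x_1 + x_2:
  (970/89, 297/89) → W = 9997/89
  (0, 119/3) → W = 119/3
  (874/29, 306/29) → W = 9046/29
The feasible region is unbounded (it extends along (0, 1), (1, 4)), but W strictly increases along every unbounded feasible direction, so there is no improving ray and the minimum is attained at a vertex.

At the optimal vertex, -10x_1 - 3x_2 = -119 and x_1 = 0.
Solving simultaneously gives x_1 = 0, x_2 = 119/3.

x_1 = 0, x_2 = 119/3, minimum W = 119/3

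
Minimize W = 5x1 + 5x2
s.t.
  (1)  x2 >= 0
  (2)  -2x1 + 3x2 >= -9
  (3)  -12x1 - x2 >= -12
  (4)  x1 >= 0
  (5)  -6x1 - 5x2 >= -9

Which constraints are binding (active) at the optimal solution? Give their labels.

(1) and (4)

Feasible corners and W = 5x1 + 5x2:
  (1, 0) → W = 5
  (0, 0) → W = 0
  (17/18, 2/3) → W = 145/18
  (0, 9/5) → W = 9

The minimum is at (0, 0). Substituting into each constraint, equality holds for (1) and (4); the remaining constraints have slack.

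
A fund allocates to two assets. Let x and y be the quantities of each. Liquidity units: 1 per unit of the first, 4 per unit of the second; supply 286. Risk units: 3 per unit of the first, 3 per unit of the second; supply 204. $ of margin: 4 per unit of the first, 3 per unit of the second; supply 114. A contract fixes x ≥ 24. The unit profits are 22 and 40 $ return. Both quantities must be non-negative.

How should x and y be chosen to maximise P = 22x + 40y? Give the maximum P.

Extreme points and P = 22x + 40y:
  (57/2, 0) → P = 627
  (24, 0) → P = 528
  (24, 6) → P = 768

At the optimal vertex, 4x + 3y = 114 and x = 24.
Solving simultaneously gives x = 24, y = 6.

x = 24, y = 6, maximum P = 768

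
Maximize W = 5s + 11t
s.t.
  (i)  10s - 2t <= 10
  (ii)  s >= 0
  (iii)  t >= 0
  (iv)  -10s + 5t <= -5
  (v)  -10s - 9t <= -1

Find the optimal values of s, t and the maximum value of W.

Vertices and W = 5s + 11t:
  (1, 0) → W = 5
  (4/3, 5/3) → W = 25
  (1/2, 0) → W = 5/2

s = 4/3, t = 5/3, maximum W = 25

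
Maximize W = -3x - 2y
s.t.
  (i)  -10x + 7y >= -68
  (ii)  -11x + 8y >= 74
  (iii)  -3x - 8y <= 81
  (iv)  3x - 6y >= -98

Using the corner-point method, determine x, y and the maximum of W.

x = -635/21, y = 17/14, maximum W = 618/7

Vertices and W = -3x - 2y:
  (-155/14, -669/112) → W = 2529/56
  (170/21, 428/21) → W = -1366/21
  (-635/21, 17/14) → W = 618/7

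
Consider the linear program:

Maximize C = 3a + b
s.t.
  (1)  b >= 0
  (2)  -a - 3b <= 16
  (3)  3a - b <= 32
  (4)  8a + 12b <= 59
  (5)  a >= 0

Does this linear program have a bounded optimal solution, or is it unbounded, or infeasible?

bounded optimum

Corner points and C = 3a + b:
  (59/8, 0) → C = 177/8
  (0, 0) → C = 0
  (0, 59/12) → C = 59/12
The feasible region has finitely many vertices and no improving ray; the maximum is 177/8 at (59/8, 0).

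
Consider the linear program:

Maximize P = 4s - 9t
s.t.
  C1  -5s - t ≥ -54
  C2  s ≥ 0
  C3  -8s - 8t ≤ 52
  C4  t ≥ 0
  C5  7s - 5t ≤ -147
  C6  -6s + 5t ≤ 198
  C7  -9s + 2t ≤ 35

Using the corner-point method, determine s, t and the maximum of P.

s = 119/31, t = 1078/31, maximum P = -9226/31

Extreme points and P = 4s - 9t:
  (123/32, 1113/32) → P = -9525/32
  (73/19, 661/19) → P = -5657/19
  (119/31, 1078/31) → P = -9226/31

At the optimal vertex, 7s - 5t = -147 and -9s + 2t = 35.
Solving simultaneously gives s = 119/31, t = 1078/31.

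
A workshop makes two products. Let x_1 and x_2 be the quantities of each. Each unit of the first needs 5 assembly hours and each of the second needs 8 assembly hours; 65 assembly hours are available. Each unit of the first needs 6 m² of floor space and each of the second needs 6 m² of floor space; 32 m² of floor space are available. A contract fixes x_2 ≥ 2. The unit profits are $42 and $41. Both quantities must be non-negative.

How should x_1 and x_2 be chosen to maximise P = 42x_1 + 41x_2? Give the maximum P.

x_1 = 10/3, x_2 = 2, maximum P = 222

Feasible corners and P = 42x_1 + 41x_2:
  (0, 16/3) → P = 656/3
  (0, 2) → P = 82
  (10/3, 2) → P = 222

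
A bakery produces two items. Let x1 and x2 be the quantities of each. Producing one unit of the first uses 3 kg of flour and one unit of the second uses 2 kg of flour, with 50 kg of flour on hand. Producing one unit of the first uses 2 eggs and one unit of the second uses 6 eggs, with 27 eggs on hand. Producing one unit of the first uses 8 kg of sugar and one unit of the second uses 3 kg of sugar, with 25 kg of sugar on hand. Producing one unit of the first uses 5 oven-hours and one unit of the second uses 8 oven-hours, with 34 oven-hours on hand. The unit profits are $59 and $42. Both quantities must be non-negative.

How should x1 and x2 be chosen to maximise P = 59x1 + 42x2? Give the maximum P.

x1 = 2, x2 = 3, maximum P = 244

Vertices and P = 59x1 + 42x2:
  (0, 0) → P = 0
  (0, 17/4) → P = 357/2
  (25/8, 0) → P = 1475/8
  (2, 3) → P = 244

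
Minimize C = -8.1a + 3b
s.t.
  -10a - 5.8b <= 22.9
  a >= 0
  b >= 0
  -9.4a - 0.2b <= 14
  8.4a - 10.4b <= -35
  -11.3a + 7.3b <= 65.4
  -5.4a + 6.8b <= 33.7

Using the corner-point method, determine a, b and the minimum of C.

a = 703/6, b = 98, minimum C = -13101/20

At the optimal vertex, 8.4a - 10.4b = -35 and -5.4a + 6.8b = 33.7.
Solving simultaneously gives a = 703/6, b = 98.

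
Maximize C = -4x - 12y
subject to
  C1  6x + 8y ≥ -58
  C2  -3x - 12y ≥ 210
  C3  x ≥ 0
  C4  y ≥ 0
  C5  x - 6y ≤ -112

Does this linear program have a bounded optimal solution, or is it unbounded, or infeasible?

infeasible

The boundaries x = 0 and x - 6y = -112 meet at (0, 56/3), but that point violates -3x - 12y ≥ 210. Every candidate vertex is excluded by some other constraint, so the feasible region is empty.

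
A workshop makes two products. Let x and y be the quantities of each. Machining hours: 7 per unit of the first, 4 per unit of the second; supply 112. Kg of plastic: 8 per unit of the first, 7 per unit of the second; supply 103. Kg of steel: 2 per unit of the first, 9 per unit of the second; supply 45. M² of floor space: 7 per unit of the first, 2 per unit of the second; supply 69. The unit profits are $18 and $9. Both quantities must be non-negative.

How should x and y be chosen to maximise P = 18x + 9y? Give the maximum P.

Corner points and P = 18x + 9y:
  (0, 0) → P = 0
  (0, 5) → P = 45
  (69/7, 0) → P = 1242/7
  (9, 3) → P = 189

x = 9, y = 3, maximum P = 189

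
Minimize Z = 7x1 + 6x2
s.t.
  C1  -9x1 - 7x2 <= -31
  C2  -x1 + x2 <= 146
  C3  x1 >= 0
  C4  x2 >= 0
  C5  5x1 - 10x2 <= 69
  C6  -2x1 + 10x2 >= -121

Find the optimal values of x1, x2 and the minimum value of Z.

x1 = 31/9, x2 = 0, minimum Z = 217/9

Vertices and Z = 7x1 + 6x2:
  (0, 31/7) → Z = 186/7
  (31/9, 0) → Z = 217/9
  (0, 146) → Z = 876
  (69/5, 0) → Z = 483/5
The feasible region is unbounded (it extends along (2, 1), (1, 1)), but Z strictly increases along every unbounded feasible direction, so there is no improving ray and the minimum is attained at a vertex.

The optimum lies where -9x1 - 7x2 = -31 and x2 = 0.
Solving simultaneously gives x1 = 31/9, x2 = 0.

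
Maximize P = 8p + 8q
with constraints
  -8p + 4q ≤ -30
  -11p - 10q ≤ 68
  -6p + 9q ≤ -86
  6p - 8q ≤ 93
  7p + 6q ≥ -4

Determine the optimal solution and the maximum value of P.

Extreme points and P = 8p + 8q:
  (149/6, 7) → P = 764/3
  (160/33, -626/99) → P = -1168/99
  (263/46, -675/92) → P = -298/23

p = 149/6, q = 7, maximum P = 764/3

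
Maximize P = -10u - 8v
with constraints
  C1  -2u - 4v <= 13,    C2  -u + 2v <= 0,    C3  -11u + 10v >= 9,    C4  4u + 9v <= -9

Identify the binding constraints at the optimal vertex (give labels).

C1 and C2

Feasible corners and P = -10u - 8v:
  (-13/4, -13/8) → P = 91/2
  (-83/32, -125/64) → P = 665/16
  (-3/2, -3/4) → P = 21

The maximum is at (-13/4, -13/8). Substituting into each constraint, equality holds for C1 and C2; the remaining constraints have slack.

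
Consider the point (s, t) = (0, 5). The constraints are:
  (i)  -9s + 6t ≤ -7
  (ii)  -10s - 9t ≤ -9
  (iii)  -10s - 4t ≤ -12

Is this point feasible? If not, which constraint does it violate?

not feasible — violates (i)

Constraint (i): -9s + 6t = 30, which is not ≤ -7. All other constraints are satisfied.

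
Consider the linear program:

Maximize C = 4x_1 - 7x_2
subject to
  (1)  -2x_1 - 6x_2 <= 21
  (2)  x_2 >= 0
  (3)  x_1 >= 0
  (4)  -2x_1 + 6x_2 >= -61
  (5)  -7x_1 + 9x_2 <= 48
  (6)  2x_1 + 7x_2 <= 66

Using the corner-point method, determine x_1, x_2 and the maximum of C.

Vertices and C = 4x_1 - 7x_2:
  (0, 0) → C = 0
  (61/2, 0) → C = 122
  (0, 16/3) → C = -112/3
  (823/26, 5/13) → C = 1611/13
  (258/67, 558/67) → C = -2874/67

At the optimal vertex, -2x_1 + 6x_2 = -61 and 2x_1 + 7x_2 = 66.
Solving simultaneously gives x_1 = 823/26, x_2 = 5/13.

x_1 = 823/26, x_2 = 5/13, maximum C = 1611/13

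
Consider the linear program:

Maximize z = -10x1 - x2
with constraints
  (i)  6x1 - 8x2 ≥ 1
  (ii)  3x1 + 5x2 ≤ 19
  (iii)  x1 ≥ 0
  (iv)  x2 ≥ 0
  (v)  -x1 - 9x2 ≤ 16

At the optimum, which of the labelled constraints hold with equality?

Corner points and z = -10x1 - x2:
  (157/54, 37/18) → z = -1681/54
  (1/6, 0) → z = -5/3
  (19/3, 0) → z = -190/3

The maximum is at (1/6, 0). Substituting into each constraint, equality holds for (i) and (iv); the remaining constraints have slack.

(i) and (iv)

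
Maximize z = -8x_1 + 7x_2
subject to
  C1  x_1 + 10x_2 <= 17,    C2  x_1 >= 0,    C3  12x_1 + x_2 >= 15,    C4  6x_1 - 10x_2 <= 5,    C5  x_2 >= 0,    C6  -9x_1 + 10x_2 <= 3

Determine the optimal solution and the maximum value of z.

Corner points and z = -8x_1 + 7x_2:
  (22/7, 97/70) → z = -1081/70
  (7/5, 39/25) → z = -7/25
  (155/126, 5/21) → z = -515/63
  (49/43, 57/43) → z = 7/43

x_1 = 49/43, x_2 = 57/43, maximum z = 7/43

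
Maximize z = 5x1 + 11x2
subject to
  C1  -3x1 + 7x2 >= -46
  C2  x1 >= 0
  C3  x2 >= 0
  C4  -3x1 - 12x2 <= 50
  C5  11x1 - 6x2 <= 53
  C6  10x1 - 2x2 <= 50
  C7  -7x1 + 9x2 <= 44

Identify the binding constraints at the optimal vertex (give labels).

C6 and C7

Extreme points and z = 5x1 + 11x2:
  (0, 0) → z = 0
  (0, 44/9) → z = 484/9
  (53/11, 0) → z = 265/11
  (97/19, 10/19) → z = 595/19
  (269/38, 395/38) → z = 2845/19

The maximum is at (269/38, 395/38). Substituting into each constraint, equality holds for C6 and C7; the remaining constraints have slack.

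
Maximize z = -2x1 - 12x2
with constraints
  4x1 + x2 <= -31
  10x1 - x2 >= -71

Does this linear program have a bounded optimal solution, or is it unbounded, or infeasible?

unbounded

From the feasible point (-51/7, -13/7), moving in the direction (-1, -10) keeps every constraint satisfied while z increases without bound.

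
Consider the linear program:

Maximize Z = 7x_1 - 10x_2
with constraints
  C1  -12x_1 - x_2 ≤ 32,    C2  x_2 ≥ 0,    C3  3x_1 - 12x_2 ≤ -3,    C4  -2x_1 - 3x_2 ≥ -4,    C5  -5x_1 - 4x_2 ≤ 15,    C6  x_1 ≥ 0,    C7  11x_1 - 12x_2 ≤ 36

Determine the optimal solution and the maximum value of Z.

x_1 = 13/11, x_2 = 6/11, maximum Z = 31/11

At the optimal vertex, 3x_1 - 12x_2 = -3 and -2x_1 - 3x_2 = -4.
Solving simultaneously gives x_1 = 13/11, x_2 = 6/11.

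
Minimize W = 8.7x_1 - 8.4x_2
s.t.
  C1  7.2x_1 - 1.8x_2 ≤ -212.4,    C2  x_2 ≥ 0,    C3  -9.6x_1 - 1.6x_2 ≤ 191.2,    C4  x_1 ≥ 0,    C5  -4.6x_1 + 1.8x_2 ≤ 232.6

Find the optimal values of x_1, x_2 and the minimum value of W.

x_1 = 101/13, x_2 = 1938/13, minimum W = -30801/26

Corner points and W = 8.7x_1 - 8.4x_2:
  (0, 118) → W = -4956/5
  (101/13, 1938/13) → W = -30801/26
  (0, 1163/9) → W = -16282/15

The optimum lies where 7.2x_1 - 1.8x_2 = -212.4 and -4.6x_1 + 1.8x_2 = 232.6.
Solving simultaneously gives x_1 = 101/13, x_2 = 1938/13.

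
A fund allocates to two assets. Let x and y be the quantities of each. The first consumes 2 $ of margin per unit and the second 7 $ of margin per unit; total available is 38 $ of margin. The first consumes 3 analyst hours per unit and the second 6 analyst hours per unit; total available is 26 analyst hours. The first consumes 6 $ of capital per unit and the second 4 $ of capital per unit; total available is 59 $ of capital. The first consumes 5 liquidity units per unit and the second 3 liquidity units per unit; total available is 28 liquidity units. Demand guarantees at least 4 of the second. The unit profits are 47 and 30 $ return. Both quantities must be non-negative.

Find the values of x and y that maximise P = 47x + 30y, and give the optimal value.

At the optimal vertex, 3x + 6y = 26 and y = 4.
Solving simultaneously gives x = 2/3, y = 4.

x = 2/3, y = 4, maximum P = 454/3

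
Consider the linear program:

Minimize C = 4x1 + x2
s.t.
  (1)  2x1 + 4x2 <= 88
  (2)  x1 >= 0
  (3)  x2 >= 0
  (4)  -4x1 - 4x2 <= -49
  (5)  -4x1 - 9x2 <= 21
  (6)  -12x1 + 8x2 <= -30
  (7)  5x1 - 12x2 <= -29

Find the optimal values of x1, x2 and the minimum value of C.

x1 = 32/5, x2 = 117/20, minimum C = 629/20

Vertices and C = 4x1 + x2:
  (103/8, 249/16) → C = 1073/16
  (235/11, 249/22) → C = 2129/22
  (32/5, 117/20) → C = 629/20
  (118/17, 361/68) → C = 2249/68

At the optimal vertex, -4x1 - 4x2 = -49 and -12x1 + 8x2 = -30.
Solving simultaneously gives x1 = 32/5, x2 = 117/20.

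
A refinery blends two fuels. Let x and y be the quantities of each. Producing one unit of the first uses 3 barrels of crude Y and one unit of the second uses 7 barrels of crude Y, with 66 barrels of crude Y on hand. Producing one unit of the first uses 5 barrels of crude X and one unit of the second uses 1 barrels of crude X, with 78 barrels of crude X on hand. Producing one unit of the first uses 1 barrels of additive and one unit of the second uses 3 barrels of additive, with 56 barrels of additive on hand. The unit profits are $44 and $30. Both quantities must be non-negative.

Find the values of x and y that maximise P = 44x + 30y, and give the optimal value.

Extreme points and P = 44x + 30y:
  (0, 0) → P = 0
  (0, 66/7) → P = 1980/7
  (78/5, 0) → P = 3432/5
  (15, 3) → P = 750

The optimum lies where 3x + 7y = 66 and 5x + y = 78.
Solving simultaneously gives x = 15, y = 3.

x = 15, y = 3, maximum P = 750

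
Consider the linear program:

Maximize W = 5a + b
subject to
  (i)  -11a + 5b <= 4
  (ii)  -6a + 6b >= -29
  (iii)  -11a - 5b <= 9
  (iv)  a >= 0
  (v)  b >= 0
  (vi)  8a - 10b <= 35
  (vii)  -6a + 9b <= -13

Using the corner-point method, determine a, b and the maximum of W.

a = 61/6, b = 16/3, maximum W = 337/6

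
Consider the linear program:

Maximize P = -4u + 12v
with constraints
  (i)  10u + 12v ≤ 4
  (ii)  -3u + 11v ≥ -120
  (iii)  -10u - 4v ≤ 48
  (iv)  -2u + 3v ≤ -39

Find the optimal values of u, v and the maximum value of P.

The optimum lies where 10u + 12v = 4 and -2u + 3v = -39.
Solving simultaneously gives u = 80/9, v = -191/27.

u = 80/9, v = -191/27, maximum P = -1084/9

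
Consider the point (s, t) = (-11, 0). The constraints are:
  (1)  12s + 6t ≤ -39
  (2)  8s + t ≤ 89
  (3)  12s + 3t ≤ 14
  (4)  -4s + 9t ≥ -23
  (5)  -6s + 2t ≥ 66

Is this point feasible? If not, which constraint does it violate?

(1): -132 ≤ -39 ✓
(2): -88 ≤ 89 ✓
(3): -132 ≤ 14 ✓
(4): 44 ≥ -23 ✓
(5): 66 ≥ 66 ✓

feasible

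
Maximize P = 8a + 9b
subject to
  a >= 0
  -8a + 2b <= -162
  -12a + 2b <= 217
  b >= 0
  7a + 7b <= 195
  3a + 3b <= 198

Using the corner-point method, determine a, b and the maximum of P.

a = 762/35, b = 213/35, maximum P = 8013/35

Feasible corners and P = 8a + 9b:
  (81/4, 0) → P = 162
  (762/35, 213/35) → P = 8013/35
  (195/7, 0) → P = 1560/7

The binding constraints are -8a + 2b = -162 and 7a + 7b = 195.
Solving simultaneously gives a = 762/35, b = 213/35.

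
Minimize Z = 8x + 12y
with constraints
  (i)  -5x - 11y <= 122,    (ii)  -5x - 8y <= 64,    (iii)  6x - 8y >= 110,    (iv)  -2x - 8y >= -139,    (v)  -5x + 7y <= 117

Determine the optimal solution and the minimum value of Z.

x = 46/11, y = -467/44, minimum Z = -1033/11

Corner points and Z = 8x + 12y:
  (272/15, -58/3) → Z = -1304/15
  (46/11, -467/44) → Z = -1033/11
  (249/8, 307/32) → Z = 2913/8
The feasible region is unbounded (it extends along (4, -1), (11, -5)), but Z strictly increases along every unbounded feasible direction, so there is no improving ray and the minimum is attained at a vertex.

The binding constraints are -5x - 8y = 64 and 6x - 8y = 110.
Solving simultaneously gives x = 46/11, y = -467/44.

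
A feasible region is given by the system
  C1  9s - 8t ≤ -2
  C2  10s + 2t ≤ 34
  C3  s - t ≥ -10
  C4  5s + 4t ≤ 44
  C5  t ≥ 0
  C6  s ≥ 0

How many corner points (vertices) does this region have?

Of the 15 pairwise boundary intersections, those satisfying every inequality are:
  (134/49, 163/49)
  (0, 1/4)
  (8/5, 9)
  (4/9, 94/9)
  (0, 10)

5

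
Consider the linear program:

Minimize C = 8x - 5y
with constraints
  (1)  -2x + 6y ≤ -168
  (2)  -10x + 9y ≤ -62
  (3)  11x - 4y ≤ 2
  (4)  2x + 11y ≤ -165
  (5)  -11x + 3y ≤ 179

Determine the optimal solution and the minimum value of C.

x = -263/10, y = -1103/30, minimum C = -797/30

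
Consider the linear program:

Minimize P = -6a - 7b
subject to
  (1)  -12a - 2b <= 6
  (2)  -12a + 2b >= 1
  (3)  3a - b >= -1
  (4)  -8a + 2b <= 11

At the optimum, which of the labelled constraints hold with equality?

(2) and (3)

Corner points and P = -6a - 7b:
  (-7/24, -5/4) → P = 21/2
  (-4/9, -1/3) → P = 5
  (1/6, 3/2) → P = -23/2

The minimum is at (1/6, 3/2). Substituting into each constraint, equality holds for (2) and (3); the remaining constraints have slack.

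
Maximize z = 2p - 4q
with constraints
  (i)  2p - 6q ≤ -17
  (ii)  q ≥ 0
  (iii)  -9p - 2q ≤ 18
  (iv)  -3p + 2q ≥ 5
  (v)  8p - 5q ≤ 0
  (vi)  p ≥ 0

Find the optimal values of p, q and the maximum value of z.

p = 2/7, q = 41/14, maximum z = -78/7

The feasible region is unbounded (it extends along (0, 1), (5, 8)), but z strictly decreases along every unbounded feasible direction, so there is no improving ray and the maximum is attained at a vertex.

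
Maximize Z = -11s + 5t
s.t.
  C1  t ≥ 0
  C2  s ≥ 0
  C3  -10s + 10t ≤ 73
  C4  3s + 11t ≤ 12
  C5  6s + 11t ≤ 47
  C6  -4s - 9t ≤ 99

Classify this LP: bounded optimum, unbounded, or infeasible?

bounded optimum

Feasible corners and Z = -11s + 5t:
  (0, 0) → Z = 0
  (4, 0) → Z = -44
  (0, 12/11) → Z = 60/11
The feasible region has finitely many vertices and no improving ray; the maximum is 60/11 at (0, 12/11).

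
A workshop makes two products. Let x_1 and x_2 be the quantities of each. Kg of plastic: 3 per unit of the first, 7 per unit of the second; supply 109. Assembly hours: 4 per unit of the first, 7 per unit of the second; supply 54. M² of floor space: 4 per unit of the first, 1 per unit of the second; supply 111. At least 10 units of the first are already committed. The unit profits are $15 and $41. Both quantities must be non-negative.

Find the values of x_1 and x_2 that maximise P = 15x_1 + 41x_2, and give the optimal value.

Vertices and P = 15x_1 + 41x_2:
  (27/2, 0) → P = 405/2
  (10, 0) → P = 150
  (10, 2) → P = 232

x_1 = 10, x_2 = 2, maximum P = 232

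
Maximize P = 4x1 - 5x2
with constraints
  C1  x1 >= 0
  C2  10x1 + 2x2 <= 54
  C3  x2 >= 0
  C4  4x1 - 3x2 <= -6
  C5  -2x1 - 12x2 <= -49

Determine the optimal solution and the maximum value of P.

x1 = 25/18, x2 = 104/27, maximum P = -370/27

Corner points and P = 4x1 - 5x2:
  (0, 27) → P = -135
  (0, 49/12) → P = -245/12
  (75/19, 138/19) → P = -390/19
  (25/18, 104/27) → P = -370/27

The binding constraints are 4x1 - 3x2 = -6 and -2x1 - 12x2 = -49.
Solving simultaneously gives x1 = 25/18, x2 = 104/27.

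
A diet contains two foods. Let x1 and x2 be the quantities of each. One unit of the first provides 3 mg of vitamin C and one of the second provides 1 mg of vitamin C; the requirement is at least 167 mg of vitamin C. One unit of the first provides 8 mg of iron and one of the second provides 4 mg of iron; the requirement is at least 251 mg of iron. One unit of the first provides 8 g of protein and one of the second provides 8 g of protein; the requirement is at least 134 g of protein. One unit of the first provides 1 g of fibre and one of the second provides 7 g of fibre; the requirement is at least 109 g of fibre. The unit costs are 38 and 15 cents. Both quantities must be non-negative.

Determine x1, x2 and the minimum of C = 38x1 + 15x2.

Extreme points and C = 38x1 + 15x2:
  (0, 167) → C = 2505
  (109, 0) → C = 4142
  (53, 8) → C = 2134
The feasible region is unbounded (it extends along (0, 1), (1, 0)), but C strictly increases along every unbounded feasible direction, so there is no improving ray and the minimum is attained at a vertex.

The optimum lies where 3x1 + x2 = 167 and x1 + 7x2 = 109.
Solving simultaneously gives x1 = 53, x2 = 8.

x1 = 53, x2 = 8, minimum C = 2134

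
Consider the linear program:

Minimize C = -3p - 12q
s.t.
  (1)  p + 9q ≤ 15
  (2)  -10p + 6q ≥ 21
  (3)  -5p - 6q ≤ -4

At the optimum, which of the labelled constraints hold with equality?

Extreme points and C = -3p - 12q:
  (-33/32, 57/32) → C = -585/32
  (-18/13, 71/39) → C = -230/13
  (-17/15, 29/18) → C = -239/15

The minimum is at (-33/32, 57/32). Substituting into each constraint, equality holds for (1) and (2); the remaining constraints have slack.

(1) and (2)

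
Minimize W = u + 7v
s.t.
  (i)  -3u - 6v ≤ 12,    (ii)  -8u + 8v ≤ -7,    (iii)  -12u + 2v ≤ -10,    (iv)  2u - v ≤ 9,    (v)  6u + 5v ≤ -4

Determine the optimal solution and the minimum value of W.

u = 12/7, v = -20/7, minimum W = -128/7

Vertices and W = u + 7v:
  (6/13, -29/13) → W = -197/13
  (12/7, -20/7) → W = -128/7
  (7/12, -3/2) → W = -119/12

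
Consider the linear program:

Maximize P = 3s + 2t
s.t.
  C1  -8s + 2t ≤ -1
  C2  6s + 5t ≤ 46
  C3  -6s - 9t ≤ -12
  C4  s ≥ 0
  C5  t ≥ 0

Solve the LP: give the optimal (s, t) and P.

s = 23/3, t = 0, maximum P = 23

At the optimal vertex, 6s + 5t = 46 and t = 0.
Solving simultaneously gives s = 23/3, t = 0.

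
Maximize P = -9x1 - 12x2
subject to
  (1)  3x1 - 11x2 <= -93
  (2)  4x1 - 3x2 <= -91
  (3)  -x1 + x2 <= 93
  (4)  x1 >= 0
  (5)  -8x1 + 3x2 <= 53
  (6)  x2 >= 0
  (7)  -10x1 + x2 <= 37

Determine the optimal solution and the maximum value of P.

Feasible corners and P = -9x1 - 12x2:
  (188, 281) → P = -5064
  (19/2, 43) → P = -1203/2
  (226/5, 691/5) → P = -10326/5

x1 = 19/2, x2 = 43, maximum P = -1203/2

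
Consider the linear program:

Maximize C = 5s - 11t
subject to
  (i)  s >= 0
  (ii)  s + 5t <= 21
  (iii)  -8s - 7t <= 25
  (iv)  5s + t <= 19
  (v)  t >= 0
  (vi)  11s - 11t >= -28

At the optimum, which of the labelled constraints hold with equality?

(iv) and (v)

Vertices and C = 5s - 11t:
  (0, 0) → C = 0
  (0, 28/11) → C = -28
  (37/12, 43/12) → C = -24
  (91/66, 259/66) → C = -399/11
  (19/5, 0) → C = 19

The maximum is at (19/5, 0). Substituting into each constraint, equality holds for (iv) and (v); the remaining constraints have slack.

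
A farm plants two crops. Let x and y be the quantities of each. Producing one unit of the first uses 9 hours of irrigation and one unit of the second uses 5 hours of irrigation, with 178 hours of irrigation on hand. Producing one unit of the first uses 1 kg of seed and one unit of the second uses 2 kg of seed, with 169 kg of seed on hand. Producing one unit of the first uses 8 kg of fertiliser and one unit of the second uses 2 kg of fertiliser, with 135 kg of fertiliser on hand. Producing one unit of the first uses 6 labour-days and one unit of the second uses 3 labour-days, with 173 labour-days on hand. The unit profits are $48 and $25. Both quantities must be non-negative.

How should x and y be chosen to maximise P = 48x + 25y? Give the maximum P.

x = 29/2, y = 19/2, maximum P = 1867/2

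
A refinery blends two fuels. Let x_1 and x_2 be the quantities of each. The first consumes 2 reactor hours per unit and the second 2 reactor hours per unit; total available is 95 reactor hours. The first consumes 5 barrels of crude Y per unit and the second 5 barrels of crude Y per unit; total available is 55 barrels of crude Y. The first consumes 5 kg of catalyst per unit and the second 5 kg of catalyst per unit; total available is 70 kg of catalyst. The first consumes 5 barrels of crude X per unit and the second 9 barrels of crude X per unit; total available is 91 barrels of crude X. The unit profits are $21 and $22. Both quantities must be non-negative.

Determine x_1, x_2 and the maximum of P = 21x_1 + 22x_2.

x_1 = 2, x_2 = 9, maximum P = 240

Corner points and P = 21x_1 + 22x_2:
  (0, 0) → P = 0
  (0, 91/9) → P = 2002/9
  (11, 0) → P = 231
  (2, 9) → P = 240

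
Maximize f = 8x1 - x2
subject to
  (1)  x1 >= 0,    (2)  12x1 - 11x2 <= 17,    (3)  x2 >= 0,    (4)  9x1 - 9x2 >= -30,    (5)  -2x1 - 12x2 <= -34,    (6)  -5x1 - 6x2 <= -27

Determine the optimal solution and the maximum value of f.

Feasible corners and f = 8x1 - x2:
  (161/3, 57) → f = 1117/3
  (289/83, 187/83) → f = 2125/83
  (7/11, 131/33) → f = 37/33
  (5/2, 29/12) → f = 211/12

The binding constraints are 12x1 - 11x2 = 17 and 9x1 - 9x2 = -30.
Solving simultaneously gives x1 = 161/3, x2 = 57.

x1 = 161/3, x2 = 57, maximum f = 1117/3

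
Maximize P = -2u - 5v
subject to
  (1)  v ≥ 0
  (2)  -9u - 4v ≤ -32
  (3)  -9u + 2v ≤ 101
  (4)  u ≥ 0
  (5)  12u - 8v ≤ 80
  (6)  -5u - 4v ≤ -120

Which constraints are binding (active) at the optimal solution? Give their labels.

Feasible corners and P = -2u - 5v:
  (0, 101/2) → P = -505/2
  (0, 30) → P = -150
  (160/11, 130/11) → P = -970/11
The feasible region is unbounded (it extends along (2, 9), (2, 3)), but P strictly decreases along every unbounded feasible direction, so there is no improving ray and the maximum is attained at a vertex.

The maximum is at (160/11, 130/11). Substituting into each constraint, equality holds for (5) and (6); the remaining constraints have slack.

(5) and (6)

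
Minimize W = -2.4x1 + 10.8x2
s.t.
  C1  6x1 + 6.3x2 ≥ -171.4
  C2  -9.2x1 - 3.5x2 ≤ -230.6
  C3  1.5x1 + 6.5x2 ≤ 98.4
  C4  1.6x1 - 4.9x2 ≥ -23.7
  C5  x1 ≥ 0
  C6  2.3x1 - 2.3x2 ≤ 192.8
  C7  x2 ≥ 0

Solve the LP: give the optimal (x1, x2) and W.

Vertices and W = -2.4x1 + 10.8x2:
  (23090/1091, 55938/5455) → W = 1635252/27275
  (1153/46, 0) → W = -6918/115
  (328/5, 0) → W = -3936/25

x1 = 65.6, x2 = 0, minimum W = -157.44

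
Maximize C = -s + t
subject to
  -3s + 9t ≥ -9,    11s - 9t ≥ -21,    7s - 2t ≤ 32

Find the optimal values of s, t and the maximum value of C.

Corner points and C = -s + t:
  (-15/4, -9/4) → C = 3/2
  (90/19, 11/19) → C = -79/19
  (330/41, 499/41) → C = 169/41

s = 330/41, t = 499/41, maximum C = 169/41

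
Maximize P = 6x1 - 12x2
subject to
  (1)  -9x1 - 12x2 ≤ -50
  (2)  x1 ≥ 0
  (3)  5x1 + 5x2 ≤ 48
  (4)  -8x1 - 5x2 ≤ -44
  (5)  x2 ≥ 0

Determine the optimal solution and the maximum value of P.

x1 = 48/5, x2 = 0, maximum P = 288/5

Corner points and P = 6x1 - 12x2:
  (278/51, 4/51) → P = 540/17
  (50/9, 0) → P = 100/3
  (0, 48/5) → P = -576/5
  (0, 44/5) → P = -528/5
  (48/5, 0) → P = 288/5

At the optimal vertex, 5x1 + 5x2 = 48 and x2 = 0.
Solving simultaneously gives x1 = 48/5, x2 = 0.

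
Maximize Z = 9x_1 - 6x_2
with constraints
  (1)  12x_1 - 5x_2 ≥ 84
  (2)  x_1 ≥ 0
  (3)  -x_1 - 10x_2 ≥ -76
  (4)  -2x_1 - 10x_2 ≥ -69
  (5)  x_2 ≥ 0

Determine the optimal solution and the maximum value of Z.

x_1 = 69/2, x_2 = 0, maximum Z = 621/2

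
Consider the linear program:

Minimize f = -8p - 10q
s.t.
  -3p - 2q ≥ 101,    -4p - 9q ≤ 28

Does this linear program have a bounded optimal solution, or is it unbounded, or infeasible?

From the feasible point (-853/19, 320/19), moving in the direction (-2, 3) keeps every constraint satisfied while f decreases without bound.

unbounded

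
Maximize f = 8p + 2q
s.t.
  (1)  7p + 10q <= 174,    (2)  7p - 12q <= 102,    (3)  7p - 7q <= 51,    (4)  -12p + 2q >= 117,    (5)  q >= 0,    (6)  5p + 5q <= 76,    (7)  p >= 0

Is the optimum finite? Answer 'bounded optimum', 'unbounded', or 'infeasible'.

infeasible

The boundaries 7p + 10q = 174 and 5p + 5q = 76 meet at (-22/3, 338/15), but that point violates p ≥ 0. Every candidate vertex is excluded by some other constraint, so the feasible region is empty.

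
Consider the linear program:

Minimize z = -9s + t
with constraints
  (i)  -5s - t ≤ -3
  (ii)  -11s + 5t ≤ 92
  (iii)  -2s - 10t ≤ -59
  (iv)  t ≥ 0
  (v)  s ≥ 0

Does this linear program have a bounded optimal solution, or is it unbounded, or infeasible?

From the feasible point (0, 92/5), moving in the direction (5, 11) keeps every constraint satisfied while z decreases without bound.

unbounded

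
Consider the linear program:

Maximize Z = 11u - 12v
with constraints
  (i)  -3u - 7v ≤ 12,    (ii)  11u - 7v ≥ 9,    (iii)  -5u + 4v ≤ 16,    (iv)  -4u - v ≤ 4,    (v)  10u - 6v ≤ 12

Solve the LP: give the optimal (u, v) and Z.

u = 3/22, v = -39/22, maximum Z = 501/22

Extreme points and Z = 11u - 12v:
  (-3/14, -159/98) → Z = 1677/98
  (3/22, -39/22) → Z = 501/22
  (15/2, 21/2) → Z = -87/2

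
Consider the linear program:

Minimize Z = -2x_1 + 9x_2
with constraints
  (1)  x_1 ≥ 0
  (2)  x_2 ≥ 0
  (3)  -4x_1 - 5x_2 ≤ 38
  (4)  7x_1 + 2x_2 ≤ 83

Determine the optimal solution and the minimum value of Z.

x_1 = 83/7, x_2 = 0, minimum Z = -166/7

The binding constraints are x_2 = 0 and 7x_1 + 2x_2 = 83.
Solving simultaneously gives x_1 = 83/7, x_2 = 0.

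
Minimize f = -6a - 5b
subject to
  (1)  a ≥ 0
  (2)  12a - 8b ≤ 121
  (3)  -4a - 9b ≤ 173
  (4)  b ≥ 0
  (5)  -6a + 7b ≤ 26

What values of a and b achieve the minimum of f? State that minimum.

Vertices and f = -6a - 5b:
  (0, 0) → f = 0
  (0, 26/7) → f = -130/7
  (121/12, 0) → f = -121/2
  (1055/36, 173/6) → f = -320

The optimum lies where 12a - 8b = 121 and -6a + 7b = 26.
Solving simultaneously gives a = 1055/36, b = 173/6.

a = 1055/36, b = 173/6, minimum f = -320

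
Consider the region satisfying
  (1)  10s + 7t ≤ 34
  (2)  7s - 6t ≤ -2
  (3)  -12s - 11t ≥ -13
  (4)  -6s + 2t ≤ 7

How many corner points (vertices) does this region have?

Pairwise boundary intersections that survive every other constraint:
  (56/149, 115/149)
  (-19/11, -37/22)
  (-17/30, 9/5)

3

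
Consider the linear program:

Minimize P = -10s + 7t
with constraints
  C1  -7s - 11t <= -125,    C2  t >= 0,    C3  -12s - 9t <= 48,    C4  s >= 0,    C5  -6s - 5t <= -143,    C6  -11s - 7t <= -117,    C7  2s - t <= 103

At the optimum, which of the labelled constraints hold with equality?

C2 and C7

Corner points and P = -10s + 7t:
  (143/6, 0) → P = -715/3
  (103/2, 0) → P = -515
  (0, 143/5) → P = 1001/5
The feasible region is unbounded (it extends along (0, 1), (1, 2)), but P strictly increases along every unbounded feasible direction, so there is no improving ray and the minimum is attained at a vertex.

The minimum is at (103/2, 0). Substituting into each constraint, equality holds for C2 and C7; the remaining constraints have slack.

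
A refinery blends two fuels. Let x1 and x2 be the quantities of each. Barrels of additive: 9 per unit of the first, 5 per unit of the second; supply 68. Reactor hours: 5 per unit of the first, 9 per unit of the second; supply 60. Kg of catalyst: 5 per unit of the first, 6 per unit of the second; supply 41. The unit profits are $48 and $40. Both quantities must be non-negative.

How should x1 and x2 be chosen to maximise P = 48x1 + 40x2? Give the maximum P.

Vertices and P = 48x1 + 40x2:
  (0, 0) → P = 0
  (0, 20/3) → P = 800/3
  (68/9, 0) → P = 1088/3
  (7, 1) → P = 376
  (3/5, 19/3) → P = 4232/15

The optimum lies where 9x1 + 5x2 = 68 and 5x1 + 6x2 = 41.
Solving simultaneously gives x1 = 7, x2 = 1.

x1 = 7, x2 = 1, maximum P = 376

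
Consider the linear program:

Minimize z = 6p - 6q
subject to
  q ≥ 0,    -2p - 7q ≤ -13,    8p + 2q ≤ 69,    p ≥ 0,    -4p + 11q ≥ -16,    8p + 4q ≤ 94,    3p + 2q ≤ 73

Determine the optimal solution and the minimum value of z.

p = 0, q = 47/2, minimum z = -141

Extreme points and z = 6p - 6q:
  (0, 13/7) → z = -78/7
  (51/10, 2/5) → z = 141/5
  (791/96, 37/24) → z = 643/16
  (11/2, 25/2) → z = -42
  (0, 47/2) → z = -141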